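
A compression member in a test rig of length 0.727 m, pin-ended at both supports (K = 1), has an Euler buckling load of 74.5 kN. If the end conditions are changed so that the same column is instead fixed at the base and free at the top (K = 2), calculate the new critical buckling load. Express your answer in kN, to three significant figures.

P_cr ∝ 1/K², so P_cr,new = P_cr,old × (K_old/K_new)² = 74.5 × (1/2)²
= 74.5 × 0.2500 = 18.6 kN

P_cr ≈ 18.6 kN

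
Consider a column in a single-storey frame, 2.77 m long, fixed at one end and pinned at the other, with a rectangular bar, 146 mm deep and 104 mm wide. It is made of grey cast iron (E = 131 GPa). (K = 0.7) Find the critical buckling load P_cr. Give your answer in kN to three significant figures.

Buckling occurs about the weak axis: I_min = h·b³/12 with b = 104 mm (the shorter side).
I_min = 146×104³/12 = 1.369×10^7 mm⁴
I = 1.369×10^7 mm⁴ = 1.369×10^-5 m⁴
Effective length L_e = K·L = 0.7 × 2.77 = 1.939 m
P_cr = π²EI / L_e² = π² × 131×10⁹ × 1.369×10^-5 / 1.939² = 4.706×10^6 N

P_cr ≈ 4710 kN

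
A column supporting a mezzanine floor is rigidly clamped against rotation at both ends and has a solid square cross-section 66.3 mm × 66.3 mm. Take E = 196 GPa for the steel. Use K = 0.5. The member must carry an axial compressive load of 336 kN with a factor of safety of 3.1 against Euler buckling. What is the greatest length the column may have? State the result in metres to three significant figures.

I = a⁴/12 = 66.3⁴/12 = 1.610×10^6 mm⁴
I = 1.610×10^-6 m⁴
Required critical load P_cr = n·P = 3.1 × 336 = 1042 kN = 1.042×10^6 N
From P_cr = π²EI/(K·L)²:  L = (1/K)·√(π²EI/P_cr) = (1/0.5)·√(π²×1.96×10^11×1.610×10^-6/1.042×10^6)
L = 3.46 m

L_max ≈ 3.46 m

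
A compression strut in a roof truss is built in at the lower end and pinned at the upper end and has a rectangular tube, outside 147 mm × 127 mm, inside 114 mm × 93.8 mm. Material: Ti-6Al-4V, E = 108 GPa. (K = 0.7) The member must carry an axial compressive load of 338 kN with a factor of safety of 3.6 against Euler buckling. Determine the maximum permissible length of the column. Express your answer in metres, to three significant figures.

L_max ≈ 5.55 m

Weak-axis I_min = (h_o·b_o³ − h_i·b_i³)/12 with b_o = 127, b_i = 93.80 mm (shorter outer/inner sides).
I_min = (147×127³ − 114.0×93.80³)/12 = 1.725×10^7 mm⁴
I = 1.725×10^-5 m⁴
Required critical load P_cr = n·P = 3.6 × 338 = 1217 kN = 1.217×10^6 N
From P_cr = π²EI/(K·L)²:  L = (1/K)·√(π²EI/P_cr) = (1/0.7)·√(π²×1.08×10^11×1.725×10^-5/1.217×10^6)
L = 5.55 m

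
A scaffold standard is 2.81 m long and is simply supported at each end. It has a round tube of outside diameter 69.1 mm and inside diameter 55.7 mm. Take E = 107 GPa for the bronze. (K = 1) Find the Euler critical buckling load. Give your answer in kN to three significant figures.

P_cr ≈ 86.5 kN

d_o = 69.1 mm, d_i = 55.7 mm
I = π(d_o⁴ − d_i⁴)/64 = π(69.1⁴ − 55.70⁴)/64 = 6.466×10^5 mm⁴
I = 6.466×10^5 mm⁴ = 6.466×10^-7 m⁴
Effective length L_e = K·L = 1 × 2.81 = 2.810 m
P_cr = π²EI / L_e² = π² × 107×10⁹ × 6.466×10^-7 / 2.810² = 8.648×10^4 N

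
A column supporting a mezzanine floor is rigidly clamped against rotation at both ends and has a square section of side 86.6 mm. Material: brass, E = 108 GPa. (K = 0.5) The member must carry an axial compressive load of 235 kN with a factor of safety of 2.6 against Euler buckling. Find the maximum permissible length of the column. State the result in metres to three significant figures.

L_max ≈ 5.72 m

I = a⁴/12 = 86.6⁴/12 = 4.687×10^6 mm⁴
I = 4.687×10^-6 m⁴
Required critical load P_cr = n·P = 2.6 × 235 = 611.0 kN = 6.110×10^5 N
From P_cr = π²EI/(K·L)²:  L = (1/K)·√(π²EI/P_cr) = (1/0.5)·√(π²×1.08×10^11×4.687×10^-6/6.110×10^5)
L = 5.72 m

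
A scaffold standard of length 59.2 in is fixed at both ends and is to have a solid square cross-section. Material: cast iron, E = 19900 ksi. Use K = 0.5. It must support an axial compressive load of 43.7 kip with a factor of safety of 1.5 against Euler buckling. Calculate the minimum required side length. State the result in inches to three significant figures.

a ≈ 1.37 in

Required P_cr = n·P = 1.5 × 43.7 = 65.55 kip
L_e = K·L = 0.5 × 59.2 = 29.60 in
Required I = P_cr·L_e²/(π²E) = 6.555×10^4 × 29.60² / (π² × 1.99×10^7) = 0.2924 in⁴
Solid square: I = a⁴/12  ⇒  a = (12I)^(1/4) = (12×0.2924)^(1/4) = 1.37 in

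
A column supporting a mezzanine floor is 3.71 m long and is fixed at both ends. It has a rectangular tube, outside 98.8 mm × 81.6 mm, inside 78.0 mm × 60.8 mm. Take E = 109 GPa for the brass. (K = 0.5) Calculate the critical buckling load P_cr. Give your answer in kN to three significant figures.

P_cr ≈ 942 kN

Weak-axis I_min = (h_o·b_o³ − h_i·b_i³)/12 with b_o = 81.6, b_i = 60.80 mm (shorter outer/inner sides).
I_min = (98.8×81.6³ − 78.00×60.80³)/12 = 3.013×10^6 mm⁴
I = 3.013×10^6 mm⁴ = 3.013×10^-6 m⁴
Effective length L_e = K·L = 0.5 × 3.71 = 1.855 m
P_cr = π²EI / L_e² = π² × 109×10⁹ × 3.013×10^-6 / 1.855² = 9.418×10^5 N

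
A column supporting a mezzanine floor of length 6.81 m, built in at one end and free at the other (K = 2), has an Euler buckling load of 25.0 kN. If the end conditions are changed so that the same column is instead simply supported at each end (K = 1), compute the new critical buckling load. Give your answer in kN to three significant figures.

P_cr ∝ 1/K², so P_cr,new = P_cr,old × (K_old/K_new)² = 25.0 × (2/1)²
= 25.0 × 4.000 = 100 kN

P_cr ≈ 100 kN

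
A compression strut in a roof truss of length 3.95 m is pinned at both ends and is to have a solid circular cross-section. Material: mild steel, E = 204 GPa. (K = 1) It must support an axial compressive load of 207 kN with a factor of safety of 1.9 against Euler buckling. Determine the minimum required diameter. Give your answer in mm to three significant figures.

Required P_cr = n·P = 1.9 × 207 = 393.3 kN
L_e = K·L = 1 × 3.95 = 3.950 m
Required I = P_cr·L_e²/(π²E) = 3.933×10^5 × 3.950² / (π² × 2.04×10^11) = 3.048×10^-6 m⁴
I_req = 3.048×10^6 mm⁴
Solid circle: I = πd⁴/64  ⇒  d = (64I/π)^(1/4) = (64×3.048×10^6/π)^(1/4) = 88.8 mm

d ≈ 88.8 mm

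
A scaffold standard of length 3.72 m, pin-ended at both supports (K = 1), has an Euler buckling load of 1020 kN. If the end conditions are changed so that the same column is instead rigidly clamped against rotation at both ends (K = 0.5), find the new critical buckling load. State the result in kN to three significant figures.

P_cr ≈ 4080 kN

P_cr ∝ 1/K², so P_cr,new = P_cr,old × (K_old/K_new)² = 1020 × (1/0.5)²
= 1020 × 4.000 = 4080 kN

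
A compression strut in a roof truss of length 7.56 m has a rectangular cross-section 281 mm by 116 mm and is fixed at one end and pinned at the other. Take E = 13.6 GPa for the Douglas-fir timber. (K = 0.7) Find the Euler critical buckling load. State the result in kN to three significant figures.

P_cr ≈ 175 kN

Buckling occurs about the weak axis: I_min = h·b³/12 with b = 116 mm (the shorter side).
I_min = 281×116³/12 = 3.655×10^7 mm⁴
I = 3.655×10^7 mm⁴ = 3.655×10^-5 m⁴
Effective length L_e = K·L = 0.7 × 7.56 = 5.292 m
P_cr = π²EI / L_e² = π² × 13.6×10⁹ × 3.655×10^-5 / 5.292² = 1.752×10^5 N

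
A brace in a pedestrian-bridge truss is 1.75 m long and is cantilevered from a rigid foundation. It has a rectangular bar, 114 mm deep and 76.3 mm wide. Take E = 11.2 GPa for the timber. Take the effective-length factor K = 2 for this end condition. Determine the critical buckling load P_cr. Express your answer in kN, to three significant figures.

Buckling occurs about the weak axis: I_min = h·b³/12 with b = 76.3 mm (the shorter side).
I_min = 114×76.3³/12 = 4.220×10^6 mm⁴
I = 4.220×10^6 mm⁴ = 4.220×10^-6 m⁴
Effective length L_e = K·L = 2 × 1.75 = 3.500 m
P_cr = π²EI / L_e² = π² × 11.2×10⁹ × 4.220×10^-6 / 3.500² = 3.808×10^4 N

P_cr ≈ 38.1 kN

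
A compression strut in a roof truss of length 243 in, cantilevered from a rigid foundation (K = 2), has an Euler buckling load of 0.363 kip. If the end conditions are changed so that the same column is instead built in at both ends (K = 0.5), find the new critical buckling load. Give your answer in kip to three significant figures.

P_cr ∝ 1/K², so P_cr,new = P_cr,old × (K_old/K_new)² = 0.363 × (2/0.5)²
= 0.363 × 16.00 = 5.81 kip

P_cr ≈ 5.81 kip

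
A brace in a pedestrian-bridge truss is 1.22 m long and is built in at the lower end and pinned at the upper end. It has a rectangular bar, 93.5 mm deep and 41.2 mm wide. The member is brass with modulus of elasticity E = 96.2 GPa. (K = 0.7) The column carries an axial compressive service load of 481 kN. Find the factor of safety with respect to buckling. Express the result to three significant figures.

Buckling occurs about the weak axis: I_min = h·b³/12 with b = 41.2 mm (the shorter side).
I_min = 93.5×41.2³/12 = 5.449×10^5 mm⁴
I = 5.449×10^5 mm⁴ = 5.449×10^-7 m⁴
Effective length L_e = K·L = 0.7 × 1.22 = 0.8540 m
P_cr = π²EI / L_e² = π² × 96.2×10⁹ × 5.449×10^-7 / 0.8540² = 7.094×10^5 N
Factor of safety n = P_cr / P = 709.38 / 481 = 1.47

n ≈ 1.47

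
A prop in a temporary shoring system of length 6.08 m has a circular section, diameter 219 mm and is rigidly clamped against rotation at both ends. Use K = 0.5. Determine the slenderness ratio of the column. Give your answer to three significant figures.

I = πd⁴/64 = π×219⁴/64 = 1.129×10^8 mm⁴
A = 3.767×10^4 mm²;  r_min = √(I/A) = √(1.129×10^8/3.767×10^4) = 54.75 mm
L_e = K·L = 0.5 × 6.08 m = 3.040 m = 3040.0 mm
λ = L_e / r_min = 3040.0 / 54.75 = 55.5

λ ≈ 55.5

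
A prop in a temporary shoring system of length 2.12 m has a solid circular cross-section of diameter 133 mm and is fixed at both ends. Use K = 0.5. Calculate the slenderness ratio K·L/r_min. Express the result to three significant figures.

For a solid circle r = d/4 = 133/4 = 33.25 mm
L_e = K·L = 0.5 × 2.12 m = 1.060 m = 1060.0 mm
λ = L_e / r_min = 1060.0 / 33.25 = 31.9

λ ≈ 31.9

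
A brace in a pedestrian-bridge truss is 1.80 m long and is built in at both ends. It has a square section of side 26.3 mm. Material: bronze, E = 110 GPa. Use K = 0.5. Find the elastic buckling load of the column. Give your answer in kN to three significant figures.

P_cr ≈ 53.4 kN

I = a⁴/12 = 26.3⁴/12 = 3.987×10^4 mm⁴
I = 3.987×10^4 mm⁴ = 3.987×10^-8 m⁴
Effective length L_e = K·L = 0.5 × 1.80 = 0.9000 m
P_cr = π²EI / L_e² = π² × 110×10⁹ × 3.987×10^-8 / 0.9000² = 5.344×10^4 N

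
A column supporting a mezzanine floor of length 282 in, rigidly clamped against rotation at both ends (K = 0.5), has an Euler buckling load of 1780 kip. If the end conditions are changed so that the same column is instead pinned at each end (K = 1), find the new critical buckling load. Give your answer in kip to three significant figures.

P_cr ∝ 1/K², so P_cr,new = P_cr,old × (K_old/K_new)² = 1780 × (0.5/1)²
= 1780 × 0.2500 = 445 kip

P_cr ≈ 445 kip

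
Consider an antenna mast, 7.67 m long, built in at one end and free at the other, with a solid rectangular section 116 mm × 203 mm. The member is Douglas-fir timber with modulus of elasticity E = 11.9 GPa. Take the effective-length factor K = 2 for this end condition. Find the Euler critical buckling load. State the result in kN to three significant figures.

Buckling occurs about the weak axis: I_min = h·b³/12 with b = 116 mm (the shorter side).
I_min = 203×116³/12 = 2.641×10^7 mm⁴
I = 2.641×10^7 mm⁴ = 2.641×10^-5 m⁴
Effective length L_e = K·L = 2 × 7.67 = 15.34 m
P_cr = π²EI / L_e² = π² × 11.9×10⁹ × 2.641×10^-5 / 15.34² = 1.318×10^4 N

P_cr ≈ 13.2 kN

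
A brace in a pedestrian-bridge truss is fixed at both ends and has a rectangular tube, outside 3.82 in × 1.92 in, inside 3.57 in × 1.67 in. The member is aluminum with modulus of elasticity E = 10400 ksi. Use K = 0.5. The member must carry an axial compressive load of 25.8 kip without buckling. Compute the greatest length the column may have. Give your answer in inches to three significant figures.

Weak-axis I_min = (h_o·b_o³ − h_i·b_i³)/12 with b_o = 1.92, b_i = 1.670 in (shorter outer/inner sides).
I_min = (3.82×1.92³ − 3.570×1.670³)/12 = 0.8675 in⁴
At the buckling limit P_cr = P = 2.580×10^4 lb
From P_cr = π²EI/(K·L)²:  L = (1/K)·√(π²EI/P_cr) = (1/0.5)·√(π²×1.04×10^7×0.8675/2.580×10^4)
L = 117 in

L_max ≈ 117 in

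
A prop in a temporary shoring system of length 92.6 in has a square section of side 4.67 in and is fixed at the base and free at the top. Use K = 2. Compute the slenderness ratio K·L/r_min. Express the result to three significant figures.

λ ≈ 137

For a square r = a/√12 = 4.67/√12 = 1.348 in
L_e = K·L = 2 × 92.6 = 185.2 in
λ = L_e / r_min = 185.20 / 1.348 = 137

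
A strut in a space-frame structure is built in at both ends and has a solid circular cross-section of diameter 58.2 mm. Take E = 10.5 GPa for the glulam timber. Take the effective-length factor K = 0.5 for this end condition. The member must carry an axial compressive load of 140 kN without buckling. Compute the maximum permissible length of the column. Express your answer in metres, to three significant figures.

L_max ≈ 1.29 m

I = πd⁴/64 = π×58.2⁴/64 = 5.632×10^5 mm⁴
I = 5.632×10^-7 m⁴
At the buckling limit P_cr = P = 1.400×10^5 N
From P_cr = π²EI/(K·L)²:  L = (1/K)·√(π²EI/P_cr) = (1/0.5)·√(π²×1.05×10^10×5.632×10^-7/1.400×10^5)
L = 1.29 m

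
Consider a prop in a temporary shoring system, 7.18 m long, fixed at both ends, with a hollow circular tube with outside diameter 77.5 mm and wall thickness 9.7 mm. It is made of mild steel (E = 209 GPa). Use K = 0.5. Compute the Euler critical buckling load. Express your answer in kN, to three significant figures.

Inner diameter d_i = 77.5 − 2×9.7 = 58.10 mm
I = π(d_o⁴ − d_i⁴)/64 = π(77.5⁴ − 58.10⁴)/64 = 1.211×10^6 mm⁴
I = 1.211×10^6 mm⁴ = 1.211×10^-6 m⁴
Effective length L_e = K·L = 0.5 × 7.18 = 3.590 m
P_cr = π²EI / L_e² = π² × 209×10⁹ × 1.211×10^-6 / 3.590² = 1.939×10^5 N

P_cr ≈ 194 kN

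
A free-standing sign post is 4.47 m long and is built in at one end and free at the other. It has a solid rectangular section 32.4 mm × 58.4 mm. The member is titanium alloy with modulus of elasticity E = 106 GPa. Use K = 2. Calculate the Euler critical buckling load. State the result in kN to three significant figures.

Buckling occurs about the weak axis: I_min = h·b³/12 with b = 32.4 mm (the shorter side).
I_min = 58.4×32.4³/12 = 1.655×10^5 mm⁴
I = 1.655×10^5 mm⁴ = 1.655×10^-7 m⁴
Effective length L_e = K·L = 2 × 4.47 = 8.940 m
P_cr = π²EI / L_e² = π² × 106×10⁹ × 1.655×10^-7 / 8.940² = 2.167×10^3 N

P_cr ≈ 2.17 kN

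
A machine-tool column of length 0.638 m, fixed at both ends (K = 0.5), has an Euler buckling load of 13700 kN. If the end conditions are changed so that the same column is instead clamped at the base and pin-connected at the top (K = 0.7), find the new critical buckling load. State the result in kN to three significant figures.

P_cr ≈ 6990 kN

P_cr ∝ 1/K², so P_cr,new = P_cr,old × (K_old/K_new)² = 13700 × (0.5/0.7)²
= 13700 × 0.5102 = 6990 kN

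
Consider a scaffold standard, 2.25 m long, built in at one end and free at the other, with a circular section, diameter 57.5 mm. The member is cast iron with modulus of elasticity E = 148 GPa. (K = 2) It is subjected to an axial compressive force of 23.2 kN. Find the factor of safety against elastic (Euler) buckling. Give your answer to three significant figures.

n ≈ 1.67

I = πd⁴/64 = π×57.5⁴/64 = 5.366×10^5 mm⁴
I = 5.366×10^5 mm⁴ = 5.366×10^-7 m⁴
Effective length L_e = K·L = 2 × 2.25 = 4.500 m
P_cr = π²EI / L_e² = π² × 148×10⁹ × 5.366×10^-7 / 4.500² = 3.871×10^4 N
Factor of safety n = P_cr / P = 38.706 / 23.2 = 1.67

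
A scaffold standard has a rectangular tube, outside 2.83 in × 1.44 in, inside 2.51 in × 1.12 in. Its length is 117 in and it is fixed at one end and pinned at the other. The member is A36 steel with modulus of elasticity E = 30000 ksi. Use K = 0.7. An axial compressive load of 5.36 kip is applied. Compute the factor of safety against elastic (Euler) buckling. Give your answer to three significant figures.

n ≈ 3.38

Weak-axis I_min = (h_o·b_o³ − h_i·b_i³)/12 with b_o = 1.44, b_i = 1.120 in (shorter outer/inner sides).
I_min = (2.83×1.44³ − 2.510×1.120³)/12 = 0.4103 in⁴
Effective length L_e = K·L = 0.7 × 117 = 81.90 in
P_cr = π²EI / L_e² = π² × 30000×10³ × 0.4103 / 81.90² = 1.811×10^4 lb
Factor of safety n = P_cr / P = 18.113 / 5.36 = 3.38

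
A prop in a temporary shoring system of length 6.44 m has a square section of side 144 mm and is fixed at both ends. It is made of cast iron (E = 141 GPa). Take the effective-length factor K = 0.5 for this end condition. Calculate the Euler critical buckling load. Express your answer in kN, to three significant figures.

P_cr ≈ 4810 kN

I = a⁴/12 = 144⁴/12 = 3.583×10^7 mm⁴
I = 3.583×10^7 mm⁴ = 3.583×10^-5 m⁴
Effective length L_e = K·L = 0.5 × 6.44 = 3.220 m
P_cr = π²EI / L_e² = π² × 141×10⁹ × 3.583×10^-5 / 3.220² = 4.809×10^6 N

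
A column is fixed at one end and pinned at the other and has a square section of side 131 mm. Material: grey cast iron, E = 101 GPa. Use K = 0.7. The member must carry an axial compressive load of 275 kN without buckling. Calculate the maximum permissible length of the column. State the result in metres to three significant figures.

L_max ≈ 13.5 m

I = a⁴/12 = 131⁴/12 = 2.454×10^7 mm⁴
I = 2.454×10^-5 m⁴
At the buckling limit P_cr = P = 2.750×10^5 N
From P_cr = π²EI/(K·L)²:  L = (1/K)·√(π²EI/P_cr) = (1/0.7)·√(π²×1.01×10^11×2.454×10^-5/2.750×10^5)
L = 13.5 m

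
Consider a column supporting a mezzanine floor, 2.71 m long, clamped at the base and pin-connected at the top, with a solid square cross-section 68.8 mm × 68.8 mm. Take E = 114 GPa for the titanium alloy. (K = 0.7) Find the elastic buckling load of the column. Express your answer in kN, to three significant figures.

P_cr ≈ 584 kN

I = a⁴/12 = 68.8⁴/12 = 1.867×10^6 mm⁴
I = 1.867×10^6 mm⁴ = 1.867×10^-6 m⁴
Effective length L_e = K·L = 0.7 × 2.71 = 1.897 m
P_cr = π²EI / L_e² = π² × 114×10⁹ × 1.867×10^-6 / 1.897² = 5.838×10^5 N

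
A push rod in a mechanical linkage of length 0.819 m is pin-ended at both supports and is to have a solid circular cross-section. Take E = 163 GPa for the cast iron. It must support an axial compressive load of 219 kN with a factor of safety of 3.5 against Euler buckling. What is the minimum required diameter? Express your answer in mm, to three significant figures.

d ≈ 50.5 mm

Required P_cr = n·P = 3.5 × 219 = 766.5 kN
L_e = K·L = 1 × 0.819 = 0.8190 m
Required I = P_cr·L_e²/(π²E) = 7.665×10^5 × 0.8190² / (π² × 1.63×10^11) = 3.196×10^-7 m⁴
I_req = 3.196×10^5 mm⁴
Solid circle: I = πd⁴/64  ⇒  d = (64I/π)^(1/4) = (64×3.196×10^5/π)^(1/4) = 50.5 mm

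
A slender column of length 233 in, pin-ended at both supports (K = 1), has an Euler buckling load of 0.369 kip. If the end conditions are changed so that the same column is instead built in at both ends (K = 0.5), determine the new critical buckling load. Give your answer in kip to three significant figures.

P_cr ≈ 1.48 kip

P_cr ∝ 1/K², so P_cr,new = P_cr,old × (K_old/K_new)² = 0.369 × (1/0.5)²
= 0.369 × 4.000 = 1.48 kip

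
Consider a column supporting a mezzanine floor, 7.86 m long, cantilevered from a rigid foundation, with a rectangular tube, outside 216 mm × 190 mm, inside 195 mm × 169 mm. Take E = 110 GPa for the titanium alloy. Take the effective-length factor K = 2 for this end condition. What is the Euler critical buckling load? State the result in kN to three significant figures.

Weak-axis I_min = (h_o·b_o³ − h_i·b_i³)/12 with b_o = 190, b_i = 169.0 mm (shorter outer/inner sides).
I_min = (216×190³ − 195.0×169.0³)/12 = 4.503×10^7 mm⁴
I = 4.503×10^7 mm⁴ = 4.503×10^-5 m⁴
Effective length L_e = K·L = 2 × 7.86 = 15.72 m
P_cr = π²EI / L_e² = π² × 110×10⁹ × 4.503×10^-5 / 15.72² = 1.978×10^5 N

P_cr ≈ 198 kN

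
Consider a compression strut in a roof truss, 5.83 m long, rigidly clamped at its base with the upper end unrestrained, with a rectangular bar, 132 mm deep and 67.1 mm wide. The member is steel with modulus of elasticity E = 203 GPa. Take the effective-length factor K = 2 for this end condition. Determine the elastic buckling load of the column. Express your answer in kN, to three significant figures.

Buckling occurs about the weak axis: I_min = h·b³/12 with b = 67.1 mm (the shorter side).
I_min = 132×67.1³/12 = 3.323×10^6 mm⁴
I = 3.323×10^6 mm⁴ = 3.323×10^-6 m⁴
Effective length L_e = K·L = 2 × 5.83 = 11.66 m
P_cr = π²EI / L_e² = π² × 203×10⁹ × 3.323×10^-6 / 11.66² = 4.897×10^4 N

P_cr ≈ 49.0 kN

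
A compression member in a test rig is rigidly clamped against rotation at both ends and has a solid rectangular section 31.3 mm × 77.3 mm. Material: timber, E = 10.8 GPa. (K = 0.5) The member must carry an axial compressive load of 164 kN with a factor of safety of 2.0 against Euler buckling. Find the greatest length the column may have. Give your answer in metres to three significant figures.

Buckling occurs about the weak axis: I_min = h·b³/12 with b = 31.3 mm (the shorter side).
I_min = 77.3×31.3³/12 = 1.975×10^5 mm⁴
I = 1.975×10^-7 m⁴
Required critical load P_cr = n·P = 2.0 × 164 = 328.0 kN = 3.280×10^5 N
From P_cr = π²EI/(K·L)²:  L = (1/K)·√(π²EI/P_cr) = (1/0.5)·√(π²×1.08×10^10×1.975×10^-7/3.280×10^5)
L = 0.507 m

L_max ≈ 0.507 m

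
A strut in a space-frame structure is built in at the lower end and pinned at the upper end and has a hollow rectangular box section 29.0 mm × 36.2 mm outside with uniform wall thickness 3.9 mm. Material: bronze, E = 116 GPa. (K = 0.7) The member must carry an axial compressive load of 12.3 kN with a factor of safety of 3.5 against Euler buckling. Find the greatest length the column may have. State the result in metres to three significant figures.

L_max ≈ 1.66 m

Inner dimensions: h_i = 36.2 − 2×3.9 = 28.40 mm, b_i = 29.0 − 2×3.9 = 21.20 mm
Weak-axis I_min = (h_o·b_o³ − h_i·b_i³)/12 with b_o = 29.0, b_i = 21.20 mm (shorter outer/inner sides).
I_min = (36.2×29.0³ − 28.40×21.20³)/12 = 5.102×10^4 mm⁴
I = 5.102×10^-8 m⁴
Required critical load P_cr = n·P = 3.5 × 12.3 = 43.05 kN = 4.305×10^4 N
From P_cr = π²EI/(K·L)²:  L = (1/K)·√(π²EI/P_cr) = (1/0.7)·√(π²×1.16×10^11×5.102×10^-8/4.305×10^4)
L = 1.66 m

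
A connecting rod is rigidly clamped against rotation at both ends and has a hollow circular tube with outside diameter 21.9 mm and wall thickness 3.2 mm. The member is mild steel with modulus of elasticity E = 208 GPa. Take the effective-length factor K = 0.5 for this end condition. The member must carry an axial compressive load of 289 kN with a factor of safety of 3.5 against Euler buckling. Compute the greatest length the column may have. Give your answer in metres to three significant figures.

Inner diameter d_i = 21.9 − 2×3.2 = 15.50 mm
I = π(d_o⁴ − d_i⁴)/64 = π(21.9⁴ − 15.50⁴)/64 = 8.458×10^3 mm⁴
I = 8.458×10^-9 m⁴
Required critical load P_cr = n·P = 3.5 × 289 = 1012 kN = 1.012×10^6 N
From P_cr = π²EI/(K·L)²:  L = (1/K)·√(π²EI/P_cr) = (1/0.5)·√(π²×2.08×10^11×8.458×10^-9/1.012×10^6)
L = 0.262 m

L_max ≈ 0.262 m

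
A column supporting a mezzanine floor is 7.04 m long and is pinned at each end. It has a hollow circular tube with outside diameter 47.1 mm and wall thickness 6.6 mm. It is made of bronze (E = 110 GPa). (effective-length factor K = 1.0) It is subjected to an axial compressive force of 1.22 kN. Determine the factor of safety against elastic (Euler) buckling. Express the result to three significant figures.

n ≈ 3.17

Inner diameter d_i = 47.1 − 2×6.6 = 33.90 mm
I = π(d_o⁴ − d_i⁴)/64 = π(47.1⁴ − 33.90⁴)/64 = 1.767×10^5 mm⁴
I = 1.767×10^5 mm⁴ = 1.767×10^-7 m⁴
Effective length L_e = K·L = 1 × 7.04 = 7.040 m
P_cr = π²EI / L_e² = π² × 110×10⁹ × 1.767×10^-7 / 7.040² = 3.872×10^3 N
Factor of safety n = P_cr / P = 3.8717 / 1.22 = 3.17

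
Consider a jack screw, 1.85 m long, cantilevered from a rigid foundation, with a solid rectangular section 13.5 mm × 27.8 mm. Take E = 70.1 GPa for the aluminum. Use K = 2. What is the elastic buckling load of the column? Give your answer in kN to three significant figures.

P_cr ≈ 0.288 kN

Buckling occurs about the weak axis: I_min = h·b³/12 with b = 13.5 mm (the shorter side).
I_min = 27.8×13.5³/12 = 5.700×10^3 mm⁴
I = 5.700×10^3 mm⁴ = 5.700×10^-9 m⁴
Effective length L_e = K·L = 2 × 1.85 = 3.700 m
P_cr = π²EI / L_e² = π² × 70.1×10⁹ × 5.700×10^-9 / 3.700² = 288.1 N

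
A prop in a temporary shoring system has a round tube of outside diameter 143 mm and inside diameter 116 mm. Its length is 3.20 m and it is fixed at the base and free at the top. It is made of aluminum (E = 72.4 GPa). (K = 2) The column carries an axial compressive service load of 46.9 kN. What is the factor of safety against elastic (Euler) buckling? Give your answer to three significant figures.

d_o = 143 mm, d_i = 116 mm
I = π(d_o⁴ − d_i⁴)/64 = π(143⁴ − 116.0⁴)/64 = 1.164×10^7 mm⁴
I = 1.164×10^7 mm⁴ = 1.164×10^-5 m⁴
Effective length L_e = K·L = 2 × 3.20 = 6.400 m
P_cr = π²EI / L_e² = π² × 72.4×10⁹ × 1.164×10^-5 / 6.400² = 2.030×10^5 N
Factor of safety n = P_cr / P = 203.04 / 46.9 = 4.33

n ≈ 4.33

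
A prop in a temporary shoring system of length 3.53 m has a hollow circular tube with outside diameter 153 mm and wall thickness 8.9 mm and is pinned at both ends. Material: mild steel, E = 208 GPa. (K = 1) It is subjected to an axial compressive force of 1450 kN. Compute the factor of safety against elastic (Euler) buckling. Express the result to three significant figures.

Inner diameter d_i = 153 − 2×8.9 = 135.2 mm
I = π(d_o⁴ − d_i⁴)/64 = π(153⁴ − 135.2⁴)/64 = 1.050×10^7 mm⁴
I = 1.050×10^7 mm⁴ = 1.050×10^-5 m⁴
Effective length L_e = K·L = 1 × 3.53 = 3.530 m
P_cr = π²EI / L_e² = π² × 208×10⁹ × 1.050×10^-5 / 3.530² = 1.729×10^6 N
Factor of safety n = P_cr / P = 1729.5 / 1450 = 1.19

n ≈ 1.19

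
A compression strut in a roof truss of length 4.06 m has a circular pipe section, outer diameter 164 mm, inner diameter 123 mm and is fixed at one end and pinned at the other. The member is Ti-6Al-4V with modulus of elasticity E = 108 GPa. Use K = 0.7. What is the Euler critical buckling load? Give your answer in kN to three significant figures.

d_o = 164 mm, d_i = 123 mm
I = π(d_o⁴ − d_i⁴)/64 = π(164⁴ − 123.0⁴)/64 = 2.427×10^7 mm⁴
I = 2.427×10^7 mm⁴ = 2.427×10^-5 m⁴
Effective length L_e = K·L = 0.7 × 4.06 = 2.842 m
P_cr = π²EI / L_e² = π² × 108×10⁹ × 2.427×10^-5 / 2.842² = 3.203×10^6 N

P_cr ≈ 3200 kN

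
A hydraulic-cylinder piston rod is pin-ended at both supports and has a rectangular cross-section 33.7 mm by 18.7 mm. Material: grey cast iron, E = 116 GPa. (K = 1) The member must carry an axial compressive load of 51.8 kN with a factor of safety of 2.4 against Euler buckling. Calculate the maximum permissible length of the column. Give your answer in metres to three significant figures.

L_max ≈ 0.411 m

Buckling occurs about the weak axis: I_min = h·b³/12 with b = 18.7 mm (the shorter side).
I_min = 33.7×18.7³/12 = 1.836×10^4 mm⁴
I = 1.836×10^-8 m⁴
Required critical load P_cr = n·P = 2.4 × 51.8 = 124.3 kN = 1.243×10^5 N
From P_cr = π²EI/(K·L)²:  L = (1/K)·√(π²EI/P_cr) = (1/1)·√(π²×1.16×10^11×1.836×10^-8/1.243×10^5)
L = 0.411 m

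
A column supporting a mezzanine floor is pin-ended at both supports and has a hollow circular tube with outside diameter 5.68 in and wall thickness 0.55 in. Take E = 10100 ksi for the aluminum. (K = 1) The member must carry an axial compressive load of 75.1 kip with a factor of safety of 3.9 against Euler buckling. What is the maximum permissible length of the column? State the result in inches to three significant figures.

L_max ≈ 100 in

Inner diameter d_i = 5.68 − 2×0.55 = 4.580 in
I = π(d_o⁴ − d_i⁴)/64 = π(5.68⁴ − 4.580⁴)/64 = 29.49 in⁴
Required critical load P_cr = n·P = 3.9 × 75.1 = 292.9 kip = 2.929×10^5 lb
From P_cr = π²EI/(K·L)²:  L = (1/K)·√(π²EI/P_cr) = (1/1)·√(π²×1.01×10^7×29.49/2.929×10^5)
L = 100 in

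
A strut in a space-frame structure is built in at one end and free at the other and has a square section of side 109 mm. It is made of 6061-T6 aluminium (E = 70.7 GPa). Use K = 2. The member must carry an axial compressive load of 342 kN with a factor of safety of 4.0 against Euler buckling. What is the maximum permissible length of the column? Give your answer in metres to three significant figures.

I = a⁴/12 = 109⁴/12 = 1.176×10^7 mm⁴
I = 1.176×10^-5 m⁴
Required critical load P_cr = n·P = 4.0 × 342 = 1368 kN = 1.368×10^6 N
From P_cr = π²EI/(K·L)²:  L = (1/K)·√(π²EI/P_cr) = (1/2)·√(π²×7.07×10^10×1.176×10^-5/1.368×10^6)
L = 1.22 m

L_max ≈ 1.22 m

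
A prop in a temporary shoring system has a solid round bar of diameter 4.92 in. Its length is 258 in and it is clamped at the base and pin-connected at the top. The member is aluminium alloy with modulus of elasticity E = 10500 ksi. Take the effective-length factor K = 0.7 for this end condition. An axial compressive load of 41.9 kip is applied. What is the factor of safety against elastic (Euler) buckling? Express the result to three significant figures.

I = πd⁴/64 = π×4.92⁴/64 = 28.76 in⁴
Effective length L_e = K·L = 0.7 × 258 = 180.6 in
P_cr = π²EI / L_e² = π² × 10500×10³ × 28.76 / 180.6² = 9.139×10^4 lb
Factor of safety n = P_cr / P = 91.387 / 41.9 = 2.18

n ≈ 2.18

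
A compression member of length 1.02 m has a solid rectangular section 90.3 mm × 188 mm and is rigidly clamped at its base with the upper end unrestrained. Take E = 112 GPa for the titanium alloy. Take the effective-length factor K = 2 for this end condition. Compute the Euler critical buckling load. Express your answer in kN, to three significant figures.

P_cr ≈ 3060 kN

Buckling occurs about the weak axis: I_min = h·b³/12 with b = 90.3 mm (the shorter side).
I_min = 188×90.3³/12 = 1.154×10^7 mm⁴
I = 1.154×10^7 mm⁴ = 1.154×10^-5 m⁴
Effective length L_e = K·L = 2 × 1.02 = 2.040 m
P_cr = π²EI / L_e² = π² × 112×10⁹ × 1.154×10^-5 / 2.040² = 3.064×10^6 N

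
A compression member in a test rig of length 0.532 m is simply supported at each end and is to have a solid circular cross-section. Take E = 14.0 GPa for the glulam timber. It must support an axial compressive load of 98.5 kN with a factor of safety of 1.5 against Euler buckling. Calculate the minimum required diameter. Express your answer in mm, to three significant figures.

d ≈ 49.8 mm

Required P_cr = n·P = 1.5 × 98.5 = 147.8 kN
L_e = K·L = 1 × 0.532 = 0.5320 m
Required I = P_cr·L_e²/(π²E) = 1.478×10^5 × 0.5320² / (π² × 1.40×10^10) = 3.026×10^-7 m⁴
I_req = 3.026×10^5 mm⁴
Solid circle: I = πd⁴/64  ⇒  d = (64I/π)^(1/4) = (64×3.026×10^5/π)^(1/4) = 49.8 mm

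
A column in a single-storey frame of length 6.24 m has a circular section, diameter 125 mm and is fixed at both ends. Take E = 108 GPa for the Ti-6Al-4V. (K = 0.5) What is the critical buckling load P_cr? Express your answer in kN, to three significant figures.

I = πd⁴/64 = π×125⁴/64 = 1.198×10^7 mm⁴
I = 1.198×10^7 mm⁴ = 1.198×10^-5 m⁴
Effective length L_e = K·L = 0.5 × 6.24 = 3.120 m
P_cr = π²EI / L_e² = π² × 108×10⁹ × 1.198×10^-5 / 3.120² = 1.312×10^6 N

P_cr ≈ 1310 kN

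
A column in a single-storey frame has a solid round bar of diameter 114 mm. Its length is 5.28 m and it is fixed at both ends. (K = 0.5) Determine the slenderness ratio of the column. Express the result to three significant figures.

For a solid circle r = d/4 = 114/4 = 28.50 mm
L_e = K·L = 0.5 × 5.28 m = 2.640 m = 2640.0 mm
λ = L_e / r_min = 2640.0 / 28.50 = 92.6

λ ≈ 92.6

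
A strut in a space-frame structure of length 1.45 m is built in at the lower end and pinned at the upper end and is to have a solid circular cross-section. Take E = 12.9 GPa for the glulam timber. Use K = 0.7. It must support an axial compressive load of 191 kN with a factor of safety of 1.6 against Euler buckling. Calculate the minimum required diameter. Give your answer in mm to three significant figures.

d ≈ 84.2 mm

Required P_cr = n·P = 1.6 × 191 = 305.6 kN
L_e = K·L = 0.7 × 1.45 = 1.015 m
Required I = P_cr·L_e²/(π²E) = 3.056×10^5 × 1.015² / (π² × 1.29×10^10) = 2.473×10^-6 m⁴
I_req = 2.473×10^6 mm⁴
Solid circle: I = πd⁴/64  ⇒  d = (64I/π)^(1/4) = (64×2.473×10^6/π)^(1/4) = 84.2 mm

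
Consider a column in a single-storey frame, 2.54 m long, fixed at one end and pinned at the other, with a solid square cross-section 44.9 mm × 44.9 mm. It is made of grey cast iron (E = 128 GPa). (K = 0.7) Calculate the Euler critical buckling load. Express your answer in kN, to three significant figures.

P_cr ≈ 135 kN

I = a⁴/12 = 44.9⁴/12 = 3.387×10^5 mm⁴
I = 3.387×10^5 mm⁴ = 3.387×10^-7 m⁴
Effective length L_e = K·L = 0.7 × 2.54 = 1.778 m
P_cr = π²EI / L_e² = π² × 128×10⁹ × 3.387×10^-7 / 1.778² = 1.353×10^5 N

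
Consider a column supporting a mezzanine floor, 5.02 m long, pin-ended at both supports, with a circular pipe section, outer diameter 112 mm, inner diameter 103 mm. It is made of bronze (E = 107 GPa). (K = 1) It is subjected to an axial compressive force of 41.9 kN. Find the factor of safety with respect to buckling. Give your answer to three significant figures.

d_o = 112 mm, d_i = 103 mm
I = π(d_o⁴ − d_i⁴)/64 = π(112⁴ − 103.0⁴)/64 = 2.199×10^6 mm⁴
I = 2.199×10^6 mm⁴ = 2.199×10^-6 m⁴
Effective length L_e = K·L = 1 × 5.02 = 5.020 m
P_cr = π²EI / L_e² = π² × 107×10⁹ × 2.199×10^-6 / 5.020² = 9.216×10^4 N
Factor of safety n = P_cr / P = 92.158 / 41.9 = 2.20

n ≈ 2.20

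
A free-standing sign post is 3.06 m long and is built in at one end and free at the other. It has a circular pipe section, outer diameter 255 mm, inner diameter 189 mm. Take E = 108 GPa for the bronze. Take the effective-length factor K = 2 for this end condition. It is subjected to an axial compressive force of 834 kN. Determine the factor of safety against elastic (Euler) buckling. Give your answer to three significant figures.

n ≈ 4.95

d_o = 255 mm, d_i = 189 mm
I = π(d_o⁴ − d_i⁴)/64 = π(255⁴ − 189.0⁴)/64 = 1.449×10^8 mm⁴
I = 1.449×10^8 mm⁴ = 1.449×10^-4 m⁴
Effective length L_e = K·L = 2 × 3.06 = 6.120 m
P_cr = π²EI / L_e² = π² × 108×10⁹ × 1.449×10^-4 / 6.120² = 4.124×10^6 N
Factor of safety n = P_cr / P = 4124.3 / 834 = 4.95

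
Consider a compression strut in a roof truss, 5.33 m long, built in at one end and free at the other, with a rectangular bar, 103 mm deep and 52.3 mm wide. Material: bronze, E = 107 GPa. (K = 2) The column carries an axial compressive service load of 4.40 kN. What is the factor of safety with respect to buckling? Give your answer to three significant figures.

Buckling occurs about the weak axis: I_min = h·b³/12 with b = 52.3 mm (the shorter side).
I_min = 103×52.3³/12 = 1.228×10^6 mm⁴
I = 1.228×10^6 mm⁴ = 1.228×10^-6 m⁴
Effective length L_e = K·L = 2 × 5.33 = 10.66 m
P_cr = π²EI / L_e² = π² × 107×10⁹ × 1.228×10^-6 / 10.66² = 1.141×10^4 N
Factor of safety n = P_cr / P = 11.411 / 4.40 = 2.59

n ≈ 2.59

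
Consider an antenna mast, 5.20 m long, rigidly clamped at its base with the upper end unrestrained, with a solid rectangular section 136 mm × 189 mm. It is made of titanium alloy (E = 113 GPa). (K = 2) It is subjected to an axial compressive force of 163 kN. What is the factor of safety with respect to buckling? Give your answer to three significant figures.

n ≈ 2.51

Buckling occurs about the weak axis: I_min = h·b³/12 with b = 136 mm (the shorter side).
I_min = 189×136³/12 = 3.962×10^7 mm⁴
I = 3.962×10^7 mm⁴ = 3.962×10^-5 m⁴
Effective length L_e = K·L = 2 × 5.20 = 10.40 m
P_cr = π²EI / L_e² = π² × 113×10⁹ × 3.962×10^-5 / 10.40² = 4.085×10^5 N
Factor of safety n = P_cr / P = 408.52 / 163 = 2.51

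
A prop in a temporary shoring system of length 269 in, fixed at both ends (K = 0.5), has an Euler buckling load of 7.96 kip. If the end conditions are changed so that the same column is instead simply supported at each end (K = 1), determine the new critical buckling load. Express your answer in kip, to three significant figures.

P_cr ∝ 1/K², so P_cr,new = P_cr,old × (K_old/K_new)² = 7.96 × (0.5/1)²
= 7.96 × 0.2500 = 1.99 kip

P_cr ≈ 1.99 kip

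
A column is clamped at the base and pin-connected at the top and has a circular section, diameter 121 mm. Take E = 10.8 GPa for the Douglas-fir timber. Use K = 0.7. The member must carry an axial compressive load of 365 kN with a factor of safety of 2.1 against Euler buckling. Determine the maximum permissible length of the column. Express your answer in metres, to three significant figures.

I = πd⁴/64 = π×121⁴/64 = 1.052×10^7 mm⁴
I = 1.052×10^-5 m⁴
Required critical load P_cr = n·P = 2.1 × 365 = 766.5 kN = 7.665×10^5 N
From P_cr = π²EI/(K·L)²:  L = (1/K)·√(π²EI/P_cr) = (1/0.7)·√(π²×1.08×10^10×1.052×10^-5/7.665×10^5)
L = 1.73 m

L_max ≈ 1.73 m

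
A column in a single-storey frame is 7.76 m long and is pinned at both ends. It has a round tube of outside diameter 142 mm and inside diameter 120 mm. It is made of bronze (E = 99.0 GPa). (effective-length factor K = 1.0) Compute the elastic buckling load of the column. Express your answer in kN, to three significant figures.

P_cr ≈ 159 kN

d_o = 142 mm, d_i = 120 mm
I = π(d_o⁴ − d_i⁴)/64 = π(142⁴ − 120.0⁴)/64 = 9.780×10^6 mm⁴
I = 9.780×10^6 mm⁴ = 9.780×10^-6 m⁴
Effective length L_e = K·L = 1 × 7.76 = 7.760 m
P_cr = π²EI / L_e² = π² × 99.0×10⁹ × 9.780×10^-6 / 7.760² = 1.587×10^5 N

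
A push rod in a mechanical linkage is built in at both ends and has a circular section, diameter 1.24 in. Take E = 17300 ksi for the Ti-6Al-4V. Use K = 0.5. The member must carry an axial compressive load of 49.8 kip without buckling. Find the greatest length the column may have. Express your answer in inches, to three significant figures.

L_max ≈ 39.9 in

I = πd⁴/64 = π×1.24⁴/64 = 0.1161 in⁴
At the buckling limit P_cr = P = 4.980×10^4 lb
From P_cr = π²EI/(K·L)²:  L = (1/K)·√(π²EI/P_cr) = (1/0.5)·√(π²×1.73×10^7×0.1161/4.980×10^4)
L = 39.9 in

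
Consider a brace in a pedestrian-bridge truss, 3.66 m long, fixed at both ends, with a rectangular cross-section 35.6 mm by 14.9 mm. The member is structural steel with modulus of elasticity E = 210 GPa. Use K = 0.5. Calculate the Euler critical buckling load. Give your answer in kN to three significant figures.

Buckling occurs about the weak axis: I_min = h·b³/12 with b = 14.9 mm (the shorter side).
I_min = 35.6×14.9³/12 = 9.814×10^3 mm⁴
I = 9.814×10^3 mm⁴ = 9.814×10^-9 m⁴
Effective length L_e = K·L = 0.5 × 3.66 = 1.830 m
P_cr = π²EI / L_e² = π² × 210×10⁹ × 9.814×10^-9 / 1.830² = 6.074×10^3 N

P_cr ≈ 6.07 kN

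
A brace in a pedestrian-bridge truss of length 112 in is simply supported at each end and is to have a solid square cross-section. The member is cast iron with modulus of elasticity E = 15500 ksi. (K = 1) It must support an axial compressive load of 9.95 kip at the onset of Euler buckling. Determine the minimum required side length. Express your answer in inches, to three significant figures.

L_e = K·L = 1 × 112 = 112.0 in
Required I = P_cr·L_e²/(π²E) = 9.950×10^3 × 112.0² / (π² × 1.55×10^7) = 0.8159 in⁴
Solid square: I = a⁴/12  ⇒  a = (12I)^(1/4) = (12×0.8159)^(1/4) = 1.77 in

a ≈ 1.77 in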